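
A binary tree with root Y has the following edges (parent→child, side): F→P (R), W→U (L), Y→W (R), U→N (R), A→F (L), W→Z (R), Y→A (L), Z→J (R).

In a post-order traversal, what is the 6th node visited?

Post-order visits the left subtree, then the right subtree, then the node.
At Y: go left to A.
  At A: go left to F.
    At F: no left child.
    At F: go right to P.
      P is a leaf — visit P.
    Visit F.
  At A: no right child.
  Visit A.
At Y: go right to W.
  At W: go left to U.
    At U: no left child.
    At U: go right to N.
      N is a leaf — visit N.
    Visit U.
  At W: go right to Z.
    At Z: no left child.
    At Z: go right to J.
      J is a leaf — visit J.
    Visit Z.
  Visit W.
Visit Y.
Full post-order sequence: P, F, A, N, U, J, Z, W, Y.

J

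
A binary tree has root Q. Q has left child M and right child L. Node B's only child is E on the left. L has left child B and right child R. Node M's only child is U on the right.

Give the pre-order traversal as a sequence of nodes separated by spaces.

Q M U L B E R

Pre-order visits the node, then its left subtree, then its right subtree.
Visit Q.
At Q: go left to M.
  Visit M.
  At M: no left child.
  At M: go right to U.
    U is a leaf — visit U.
At Q: go right to L.
  Visit L.
  At L: go left to B.
    Visit B.
    At B: go left to E.
      E is a leaf — visit E.
    At B: no right child.
  At L: go right to R.
    R is a leaf — visit R.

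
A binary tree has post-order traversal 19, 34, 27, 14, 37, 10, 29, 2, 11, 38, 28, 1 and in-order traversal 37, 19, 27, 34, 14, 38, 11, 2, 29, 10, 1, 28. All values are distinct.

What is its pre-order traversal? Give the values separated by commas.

1, 38, 37, 14, 27, 19, 34, 11, 2, 29, 10, 28

The last element of post-order is the root; it splits in-order into left and right subtrees.
Root 1: left subtree has 10 nodes {37, 19, 27, 34, 14, 38, 11, 2, 29, 10}, right has 1 {28}.
  Root 38: left subtree has 5 nodes {37, 19, 27, 34, 14}, right has 4 {11, 2, 29, 10}.
    Root 37: left subtree has 0 nodes { }, right has 4 {19, 27, 34, 14}.
      Root 14: left subtree has 3 nodes {19, 27, 34}, right has 0 { }.
        Root 27: left subtree has 1 node {19}, right has 1 {34}.
    Root 11: left subtree has 0 nodes { }, right has 3 {2, 29, 10}.
      Root 2: left subtree has 0 nodes { }, right has 2 {29, 10}.
        Root 29: left subtree has 0 nodes { }, right has 1 {10}.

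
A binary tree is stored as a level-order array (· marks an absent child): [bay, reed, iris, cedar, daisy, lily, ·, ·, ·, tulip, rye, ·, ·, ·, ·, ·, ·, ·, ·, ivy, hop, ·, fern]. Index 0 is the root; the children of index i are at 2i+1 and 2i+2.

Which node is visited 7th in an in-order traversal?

rye

In-order visits the left subtree, then the node, then the right subtree.
At bay: go left to reed.
  At reed: go left to cedar.
    cedar is a leaf — visit cedar.
  Visit reed.
  At reed: go right to daisy.
    At daisy: go left to tulip.
      At tulip: go left to ivy.
        ivy is a leaf — visit ivy.
      Visit tulip.
      At tulip: go right to hop.
        hop is a leaf — visit hop.
    Visit daisy.
    At daisy: go right to rye.
      At rye: no left child.
      Visit rye.
      At rye: go right to fern.
        fern is a leaf — visit fern.
Visit bay.
At bay: go right to iris.
  At iris: go left to lily.
    lily is a leaf — visit lily.
  Visit iris.
  At iris: no right child.
Full in-order sequence: cedar, reed, ivy, tulip, hop, daisy, rye, fern, bay, lily, iris.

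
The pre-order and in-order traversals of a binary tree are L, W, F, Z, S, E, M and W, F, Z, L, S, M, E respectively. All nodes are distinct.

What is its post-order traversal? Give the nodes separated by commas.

The first element of pre-order is the root; it splits in-order into left and right subtrees.
Root L: left subtree has 3 nodes {W, F, Z}, right has 3 {S, M, E}.
  Root W: left subtree has 0 nodes { }, right has 2 {F, Z}.
    Root F: left subtree has 0 nodes { }, right has 1 {Z}.
  Root S: left subtree has 0 nodes { }, right has 2 {M, E}.
    Root E: left subtree has 1 node {M}, right has 0 { }.

Z, F, W, M, E, S, L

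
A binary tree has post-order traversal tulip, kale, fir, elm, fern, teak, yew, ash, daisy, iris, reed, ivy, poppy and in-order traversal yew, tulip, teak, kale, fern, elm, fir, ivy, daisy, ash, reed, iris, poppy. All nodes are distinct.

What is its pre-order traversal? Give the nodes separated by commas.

poppy, ivy, yew, teak, tulip, fern, kale, elm, fir, reed, daisy, ash, iris

The last element of post-order is the root; it splits in-order into left and right subtrees.
Root poppy: left subtree has 12 nodes {yew, tulip, teak, kale, fern, elm, fir, ivy, daisy, ash, reed, iris}, right has 0 { }.
  Root ivy: left subtree has 7 nodes {yew, tulip, teak, kale, fern, elm, fir}, right has 4 {daisy, ash, reed, iris}.
    Root yew: left subtree has 0 nodes { }, right has 6 {tulip, teak, kale, fern, elm, fir}.
      Root teak: left subtree has 1 node {tulip}, right has 4 {kale, fern, elm, fir}.
        Root fern: left subtree has 1 node {kale}, right has 2 {elm, fir}.
          Root elm: left subtree has 0 nodes { }, right has 1 {fir}.
    Root reed: left subtree has 2 nodes {daisy, ash}, right has 1 {iris}.
      Root daisy: left subtree has 0 nodes { }, right has 1 {ash}.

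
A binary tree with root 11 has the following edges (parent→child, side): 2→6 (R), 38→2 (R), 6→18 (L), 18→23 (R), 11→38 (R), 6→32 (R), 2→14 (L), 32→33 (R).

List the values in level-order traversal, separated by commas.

Level-order visits nodes level by level from the root, left to right within each level.
Level 0: 11
Level 1: 38
Level 2: 2
Level 3: 14, 6
Level 4: 18, 32
Level 5: 23, 33

11, 38, 2, 14, 6, 18, 32, 23, 33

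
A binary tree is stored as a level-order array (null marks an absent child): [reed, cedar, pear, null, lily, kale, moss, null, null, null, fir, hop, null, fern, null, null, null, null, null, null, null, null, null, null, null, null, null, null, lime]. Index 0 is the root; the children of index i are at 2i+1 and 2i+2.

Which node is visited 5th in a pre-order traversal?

Pre-order visits the node, then its left subtree, then its right subtree.
Visit reed.
At reed: go left to cedar.
  Visit cedar.
  At cedar: no left child.
  At cedar: go right to lily.
    Visit lily.
    At lily: no left child.
    At lily: go right to fir.
      fir is a leaf — visit fir.
At reed: go right to pear.
  Visit pear.
  At pear: go left to kale.
    Visit kale.
    At kale: go left to hop.
      hop is a leaf — visit hop.
    At kale: no right child.
  At pear: go right to moss.
    Visit moss.
    At moss: go left to fern.
      Visit fern.
      At fern: no left child.
      At fern: go right to lime.
        lime is a leaf — visit lime.
    At moss: no right child.
Full pre-order sequence: reed, cedar, lily, fir, pear, kale, hop, moss, fern, lime.

pear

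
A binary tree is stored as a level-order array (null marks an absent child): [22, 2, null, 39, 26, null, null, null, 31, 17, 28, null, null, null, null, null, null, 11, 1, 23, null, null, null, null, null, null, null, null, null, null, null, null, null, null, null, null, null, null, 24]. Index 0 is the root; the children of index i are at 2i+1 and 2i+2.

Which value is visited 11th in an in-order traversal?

22

In-order visits the left subtree, then the node, then the right subtree.
At 22: go left to 2.
  At 2: go left to 39.
    At 39: no left child.
    Visit 39.
    At 39: go right to 31.
      At 31: go left to 11.
        11 is a leaf — visit 11.
      Visit 31.
      At 31: go right to 1.
        At 1: no left child.
        Visit 1.
        At 1: go right to 24.
          24 is a leaf — visit 24.
  Visit 2.
  At 2: go right to 26.
    At 26: go left to 17.
      At 17: go left to 23.
        23 is a leaf — visit 23.
      Visit 17.
      At 17: no right child.
    Visit 26.
    At 26: go right to 28.
      28 is a leaf — visit 28.
Visit 22.
At 22: no right child.
Full in-order sequence: 39, 11, 31, 1, 24, 2, 23, 17, 26, 28, 22.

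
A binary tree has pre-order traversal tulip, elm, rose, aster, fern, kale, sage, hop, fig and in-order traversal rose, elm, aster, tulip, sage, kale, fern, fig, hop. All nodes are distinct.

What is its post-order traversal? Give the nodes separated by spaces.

The first element of pre-order is the root; it splits in-order into left and right subtrees.
Root tulip: left subtree has 3 nodes {rose, elm, aster}, right has 5 {sage, kale, fern, fig, hop}.
  Root elm: left subtree has 1 node {rose}, right has 1 {aster}.
  Root fern: left subtree has 2 nodes {sage, kale}, right has 2 {fig, hop}.
    Root kale: left subtree has 1 node {sage}, right has 0 { }.
    Root hop: left subtree has 1 node {fig}, right has 0 { }.

rose aster elm sage kale fig hop fern tulip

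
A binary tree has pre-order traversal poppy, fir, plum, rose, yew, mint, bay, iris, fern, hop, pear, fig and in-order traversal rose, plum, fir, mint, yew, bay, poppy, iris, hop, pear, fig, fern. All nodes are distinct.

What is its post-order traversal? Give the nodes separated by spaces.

The first element of pre-order is the root; it splits in-order into left and right subtrees.
Root poppy: left subtree has 6 nodes {rose, plum, fir, mint, yew, bay}, right has 5 {iris, hop, pear, fig, fern}.
  Root fir: left subtree has 2 nodes {rose, plum}, right has 3 {mint, yew, bay}.
    Root plum: left subtree has 1 node {rose}, right has 0 { }.
    Root yew: left subtree has 1 node {mint}, right has 1 {bay}.
  Root iris: left subtree has 0 nodes { }, right has 4 {hop, pear, fig, fern}.
    Root fern: left subtree has 3 nodes {hop, pear, fig}, right has 0 { }.
      Root hop: left subtree has 0 nodes { }, right has 2 {pear, fig}.
        Root pear: left subtree has 0 nodes { }, right has 1 {fig}.

rose plum mint bay yew fir fig pear hop fern iris poppy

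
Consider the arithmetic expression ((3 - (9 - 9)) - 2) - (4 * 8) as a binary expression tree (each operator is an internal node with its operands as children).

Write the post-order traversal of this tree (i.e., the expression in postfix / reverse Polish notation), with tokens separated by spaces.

Post-order on an expression tree gives postfix notation: for each operator, emit left operand, right operand, then the operator.

3 9 9 - - 2 - 4 8 * -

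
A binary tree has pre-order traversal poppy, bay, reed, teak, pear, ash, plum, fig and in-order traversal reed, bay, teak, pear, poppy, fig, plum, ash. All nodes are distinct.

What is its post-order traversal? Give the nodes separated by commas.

reed, pear, teak, bay, fig, plum, ash, poppy

The first element of pre-order is the root; it splits in-order into left and right subtrees.
Root poppy: left subtree has 4 nodes {reed, bay, teak, pear}, right has 3 {fig, plum, ash}.
  Root bay: left subtree has 1 node {reed}, right has 2 {teak, pear}.
    Root teak: left subtree has 0 nodes { }, right has 1 {pear}.
  Root ash: left subtree has 2 nodes {fig, plum}, right has 0 { }.
    Root plum: left subtree has 1 node {fig}, right has 0 { }.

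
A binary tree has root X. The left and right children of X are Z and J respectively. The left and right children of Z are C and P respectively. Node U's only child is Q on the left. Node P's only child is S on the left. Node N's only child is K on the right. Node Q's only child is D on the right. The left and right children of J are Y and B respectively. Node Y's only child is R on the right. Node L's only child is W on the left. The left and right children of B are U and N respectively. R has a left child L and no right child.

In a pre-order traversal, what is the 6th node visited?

J

Pre-order visits the node, then its left subtree, then its right subtree.
Visit X.
At X: go left to Z.
  Visit Z.
  At Z: go left to C.
    C is a leaf — visit C.
  At Z: go right to P.
    Visit P.
    At P: go left to S.
      S is a leaf — visit S.
    At P: no right child.
At X: go right to J.
  Visit J.
  At J: go left to Y.
    Visit Y.
    At Y: no left child.
    At Y: go right to R.
      Visit R.
      At R: go left to L.
        Visit L.
        At L: go left to W.
          W is a leaf — visit W.
        At L: no right child.
      At R: no right child.
  At J: go right to B.
    Visit B.
    At B: go left to U.
      Visit U.
      At U: go left to Q.
        Visit Q.
        At Q: no left child.
        At Q: go right to D.
          D is a leaf — visit D.
      At U: no right child.
    At B: go right to N.
      Visit N.
      At N: no left child.
      At N: go right to K.
        K is a leaf — visit K.
Full pre-order sequence: X, Z, C, P, S, J, Y, R, L, W, B, U, Q, D, N, K.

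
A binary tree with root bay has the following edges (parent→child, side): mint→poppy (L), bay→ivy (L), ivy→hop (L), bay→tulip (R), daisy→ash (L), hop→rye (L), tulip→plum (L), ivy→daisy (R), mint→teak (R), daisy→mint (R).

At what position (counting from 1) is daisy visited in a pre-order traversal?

Pre-order visits the node, then its left subtree, then its right subtree.
Visit bay.
At bay: go left to ivy.
  Visit ivy.
  At ivy: go left to hop.
    Visit hop.
    At hop: go left to rye.
      rye is a leaf — visit rye.
    At hop: no right child.
  At ivy: go right to daisy.
    Visit daisy.
    At daisy: go left to ash.
      ash is a leaf — visit ash.
    At daisy: go right to mint.
      Visit mint.
      At mint: go left to poppy.
        poppy is a leaf — visit poppy.
      At mint: go right to teak.
        teak is a leaf — visit teak.
At bay: go right to tulip.
  Visit tulip.
  At tulip: go left to plum.
    plum is a leaf — visit plum.
  At tulip: no right child.
Full pre-order sequence: bay, ivy, hop, rye, daisy, ash, mint, poppy, teak, tulip, plum.

5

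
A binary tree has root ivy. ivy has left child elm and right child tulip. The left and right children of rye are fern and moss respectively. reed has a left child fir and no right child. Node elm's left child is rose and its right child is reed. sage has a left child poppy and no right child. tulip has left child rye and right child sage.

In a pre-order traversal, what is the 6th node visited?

Pre-order visits the node, then its left subtree, then its right subtree.
Visit ivy.
At ivy: go left to elm.
  Visit elm.
  At elm: go left to rose.
    rose is a leaf — visit rose.
  At elm: go right to reed.
    Visit reed.
    At reed: go left to fir.
      fir is a leaf — visit fir.
    At reed: no right child.
At ivy: go right to tulip.
  Visit tulip.
  At tulip: go left to rye.
    Visit rye.
    At rye: go left to fern.
      fern is a leaf — visit fern.
    At rye: go right to moss.
      moss is a leaf — visit moss.
  At tulip: go right to sage.
    Visit sage.
    At sage: go left to poppy.
      poppy is a leaf — visit poppy.
    At sage: no right child.
Full pre-order sequence: ivy, elm, rose, reed, fir, tulip, rye, fern, moss, sage, poppy.

tulip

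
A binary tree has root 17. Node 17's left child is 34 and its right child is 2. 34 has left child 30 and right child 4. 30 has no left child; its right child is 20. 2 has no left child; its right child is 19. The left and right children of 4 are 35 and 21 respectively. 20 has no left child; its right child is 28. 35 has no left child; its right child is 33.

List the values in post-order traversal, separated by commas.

Post-order visits the left subtree, then the right subtree, then the node.
At 17: go left to 34.
  At 34: go left to 30.
    At 30: no left child.
    At 30: go right to 20.
      At 20: no left child.
      At 20: go right to 28.
        28 is a leaf — visit 28.
      Visit 20.
    Visit 30.
  At 34: go right to 4.
    At 4: go left to 35.
      At 35: no left child.
      At 35: go right to 33.
        33 is a leaf — visit 33.
      Visit 35.
    At 4: go right to 21.
      21 is a leaf — visit 21.
    Visit 4.
  Visit 34.
At 17: go right to 2.
  At 2: no left child.
  At 2: go right to 19.
    19 is a leaf — visit 19.
  Visit 2.
Visit 17.

28, 20, 30, 33, 35, 21, 4, 34, 19, 2, 17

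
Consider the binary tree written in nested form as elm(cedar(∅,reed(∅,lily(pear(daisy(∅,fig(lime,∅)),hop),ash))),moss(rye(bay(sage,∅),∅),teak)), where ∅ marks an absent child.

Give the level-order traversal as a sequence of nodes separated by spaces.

Level-order visits nodes level by level from the root, left to right within each level.
Level 0: elm
Level 1: cedar, moss
Level 2: reed, rye, teak
Level 3: lily, bay
Level 4: pear, ash, sage
Level 5: daisy, hop
Level 6: fig
Level 7: lime

elm cedar moss reed rye teak lily bay pear ash sage daisy hop fig lime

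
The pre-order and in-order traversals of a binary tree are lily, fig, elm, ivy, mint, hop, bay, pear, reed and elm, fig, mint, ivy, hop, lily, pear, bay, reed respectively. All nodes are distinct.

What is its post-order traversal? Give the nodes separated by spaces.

elm mint hop ivy fig pear reed bay lily

The first element of pre-order is the root; it splits in-order into left and right subtrees.
Root lily: left subtree has 5 nodes {elm, fig, mint, ivy, hop}, right has 3 {pear, bay, reed}.
  Root fig: left subtree has 1 node {elm}, right has 3 {mint, ivy, hop}.
    Root ivy: left subtree has 1 node {mint}, right has 1 {hop}.
  Root bay: left subtree has 1 node {pear}, right has 1 {reed}.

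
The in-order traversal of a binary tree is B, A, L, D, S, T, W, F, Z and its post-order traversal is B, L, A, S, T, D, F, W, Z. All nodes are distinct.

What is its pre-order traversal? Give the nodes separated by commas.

Z, W, D, A, B, L, T, S, F

The last element of post-order is the root; it splits in-order into left and right subtrees.
Root Z: left subtree has 8 nodes {B, A, L, D, S, T, W, F}, right has 0 { }.
  Root W: left subtree has 6 nodes {B, A, L, D, S, T}, right has 1 {F}.
    Root D: left subtree has 3 nodes {B, A, L}, right has 2 {S, T}.
      Root A: left subtree has 1 node {B}, right has 1 {L}.
      Root T: left subtree has 1 node {S}, right has 0 { }.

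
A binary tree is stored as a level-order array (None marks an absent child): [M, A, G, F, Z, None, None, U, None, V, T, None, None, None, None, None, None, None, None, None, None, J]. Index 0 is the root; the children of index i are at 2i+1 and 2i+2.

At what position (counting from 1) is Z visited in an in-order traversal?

In-order visits the left subtree, then the node, then the right subtree.
At M: go left to A.
  At A: go left to F.
    At F: go left to U.
      U is a leaf — visit U.
    Visit F.
    At F: no right child.
  Visit A.
  At A: go right to Z.
    At Z: go left to V.
      V is a leaf — visit V.
    Visit Z.
    At Z: go right to T.
      At T: go left to J.
        J is a leaf — visit J.
      Visit T.
      At T: no right child.
Visit M.
At M: go right to G.
  G is a leaf — visit G.
Full in-order sequence: U, F, A, V, Z, J, T, M, G.

5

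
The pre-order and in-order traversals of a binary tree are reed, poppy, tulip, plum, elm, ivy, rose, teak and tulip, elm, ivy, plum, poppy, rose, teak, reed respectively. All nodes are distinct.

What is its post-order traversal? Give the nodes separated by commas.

The first element of pre-order is the root; it splits in-order into left and right subtrees.
Root reed: left subtree has 7 nodes {tulip, elm, ivy, plum, poppy, rose, teak}, right has 0 { }.
  Root poppy: left subtree has 4 nodes {tulip, elm, ivy, plum}, right has 2 {rose, teak}.
    Root tulip: left subtree has 0 nodes { }, right has 3 {elm, ivy, plum}.
      Root plum: left subtree has 2 nodes {elm, ivy}, right has 0 { }.
        Root elm: left subtree has 0 nodes { }, right has 1 {ivy}.
    Root rose: left subtree has 0 nodes { }, right has 1 {teak}.

ivy, elm, plum, tulip, teak, rose, poppy, reed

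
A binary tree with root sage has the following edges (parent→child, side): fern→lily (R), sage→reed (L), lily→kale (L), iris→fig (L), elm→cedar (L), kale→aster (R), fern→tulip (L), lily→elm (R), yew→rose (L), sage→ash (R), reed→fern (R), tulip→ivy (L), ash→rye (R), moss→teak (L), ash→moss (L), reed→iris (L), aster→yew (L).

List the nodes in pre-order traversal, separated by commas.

Pre-order visits the node, then its left subtree, then its right subtree.
Visit sage.
At sage: go left to reed.
  Visit reed.
  At reed: go left to iris.
    Visit iris.
    At iris: go left to fig.
      fig is a leaf — visit fig.
    At iris: no right child.
  At reed: go right to fern.
    Visit fern.
    At fern: go left to tulip.
      Visit tulip.
      At tulip: go left to ivy.
        ivy is a leaf — visit ivy.
      At tulip: no right child.
    At fern: go right to lily.
      Visit lily.
      At lily: go left to kale.
        Visit kale.
        At kale: no left child.
        At kale: go right to aster.
          Visit aster.
          At aster: go left to yew.
            Visit yew.
            At yew: go left to rose.
              rose is a leaf — visit rose.
            At yew: no right child.
          At aster: no right child.
      At lily: go right to elm.
        Visit elm.
        At elm: go left to cedar.
          cedar is a leaf — visit cedar.
        At elm: no right child.
At sage: go right to ash.
  Visit ash.
  At ash: go left to moss.
    Visit moss.
    At moss: go left to teak.
      teak is a leaf — visit teak.
    At moss: no right child.
  At ash: go right to rye.
    rye is a leaf — visit rye.

sage, reed, iris, fig, fern, tulip, ivy, lily, kale, aster, yew, rose, elm, cedar, ash, moss, teak, rye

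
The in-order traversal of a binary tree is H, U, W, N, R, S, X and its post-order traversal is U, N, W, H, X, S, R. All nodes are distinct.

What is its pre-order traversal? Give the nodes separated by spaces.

The last element of post-order is the root; it splits in-order into left and right subtrees.
Root R: left subtree has 4 nodes {H, U, W, N}, right has 2 {S, X}.
  Root H: left subtree has 0 nodes { }, right has 3 {U, W, N}.
    Root W: left subtree has 1 node {U}, right has 1 {N}.
  Root S: left subtree has 0 nodes { }, right has 1 {X}.

R H W U N S X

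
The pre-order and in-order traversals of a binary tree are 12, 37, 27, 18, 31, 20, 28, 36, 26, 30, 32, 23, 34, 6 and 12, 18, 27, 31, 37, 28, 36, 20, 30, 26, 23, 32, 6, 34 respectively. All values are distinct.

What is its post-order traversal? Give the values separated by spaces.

18 31 27 36 28 30 23 6 34 32 26 20 37 12

The first element of pre-order is the root; it splits in-order into left and right subtrees.
Root 12: left subtree has 0 nodes { }, right has 13 {18, 27, 31, 37, 28, 36, 20, 30, 26, 23, 32, 6, 34}.
  Root 37: left subtree has 3 nodes {18, 27, 31}, right has 9 {28, 36, 20, 30, 26, 23, 32, 6, 34}.
    Root 27: left subtree has 1 node {18}, right has 1 {31}.
    Root 20: left subtree has 2 nodes {28, 36}, right has 6 {30, 26, 23, 32, 6, 34}.
      Root 28: left subtree has 0 nodes { }, right has 1 {36}.
      Root 26: left subtree has 1 node {30}, right has 4 {23, 32, 6, 34}.
        Root 32: left subtree has 1 node {23}, right has 2 {6, 34}.
          Root 34: left subtree has 1 node {6}, right has 0 { }.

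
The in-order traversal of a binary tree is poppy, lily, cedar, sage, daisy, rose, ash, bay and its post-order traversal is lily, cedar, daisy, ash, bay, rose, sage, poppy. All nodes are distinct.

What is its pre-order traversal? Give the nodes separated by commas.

poppy, sage, cedar, lily, rose, daisy, bay, ash

The last element of post-order is the root; it splits in-order into left and right subtrees.
Root poppy: left subtree has 0 nodes { }, right has 7 {lily, cedar, sage, daisy, rose, ash, bay}.
  Root sage: left subtree has 2 nodes {lily, cedar}, right has 4 {daisy, rose, ash, bay}.
    Root cedar: left subtree has 1 node {lily}, right has 0 { }.
    Root rose: left subtree has 1 node {daisy}, right has 2 {ash, bay}.
      Root bay: left subtree has 1 node {ash}, right has 0 { }.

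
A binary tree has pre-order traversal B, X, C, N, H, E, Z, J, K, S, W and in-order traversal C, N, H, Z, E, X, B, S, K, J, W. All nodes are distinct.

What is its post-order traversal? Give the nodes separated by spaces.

Z E H N C X S K W J B

The first element of pre-order is the root; it splits in-order into left and right subtrees.
Root B: left subtree has 6 nodes {C, N, H, Z, E, X}, right has 4 {S, K, J, W}.
  Root X: left subtree has 5 nodes {C, N, H, Z, E}, right has 0 { }.
    Root C: left subtree has 0 nodes { }, right has 4 {N, H, Z, E}.
      Root N: left subtree has 0 nodes { }, right has 3 {H, Z, E}.
        Root H: left subtree has 0 nodes { }, right has 2 {Z, E}.
          Root E: left subtree has 1 node {Z}, right has 0 { }.
  Root J: left subtree has 2 nodes {S, K}, right has 1 {W}.
    Root K: left subtree has 1 node {S}, right has 0 { }.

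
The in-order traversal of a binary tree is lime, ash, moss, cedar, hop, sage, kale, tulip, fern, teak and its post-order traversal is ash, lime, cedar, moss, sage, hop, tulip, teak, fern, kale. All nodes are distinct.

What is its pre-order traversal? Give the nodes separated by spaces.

kale hop moss lime ash cedar sage fern tulip teak

The last element of post-order is the root; it splits in-order into left and right subtrees.
Root kale: left subtree has 6 nodes {lime, ash, moss, cedar, hop, sage}, right has 3 {tulip, fern, teak}.
  Root hop: left subtree has 4 nodes {lime, ash, moss, cedar}, right has 1 {sage}.
    Root moss: left subtree has 2 nodes {lime, ash}, right has 1 {cedar}.
      Root lime: left subtree has 0 nodes { }, right has 1 {ash}.
  Root fern: left subtree has 1 node {tulip}, right has 1 {teak}.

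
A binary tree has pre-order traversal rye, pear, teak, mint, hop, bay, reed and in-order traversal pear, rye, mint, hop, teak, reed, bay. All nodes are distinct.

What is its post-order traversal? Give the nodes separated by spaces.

The first element of pre-order is the root; it splits in-order into left and right subtrees.
Root rye: left subtree has 1 node {pear}, right has 5 {mint, hop, teak, reed, bay}.
  Root teak: left subtree has 2 nodes {mint, hop}, right has 2 {reed, bay}.
    Root mint: left subtree has 0 nodes { }, right has 1 {hop}.
    Root bay: left subtree has 1 node {reed}, right has 0 { }.

pear hop mint reed bay teak rye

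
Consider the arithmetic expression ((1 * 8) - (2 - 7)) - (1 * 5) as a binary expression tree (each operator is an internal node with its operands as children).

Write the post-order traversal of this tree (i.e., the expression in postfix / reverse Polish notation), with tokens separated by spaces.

1 8 * 2 7 - - 1 5 * -

Post-order on an expression tree gives postfix notation: for each operator, emit left operand, right operand, then the operator.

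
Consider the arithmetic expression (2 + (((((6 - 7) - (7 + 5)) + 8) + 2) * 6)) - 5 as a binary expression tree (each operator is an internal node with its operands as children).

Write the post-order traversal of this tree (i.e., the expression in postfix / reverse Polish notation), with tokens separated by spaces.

2 6 7 - 7 5 + - 8 + 2 + 6 * + 5 -

Post-order on an expression tree gives postfix notation: for each operator, emit left operand, right operand, then the operator.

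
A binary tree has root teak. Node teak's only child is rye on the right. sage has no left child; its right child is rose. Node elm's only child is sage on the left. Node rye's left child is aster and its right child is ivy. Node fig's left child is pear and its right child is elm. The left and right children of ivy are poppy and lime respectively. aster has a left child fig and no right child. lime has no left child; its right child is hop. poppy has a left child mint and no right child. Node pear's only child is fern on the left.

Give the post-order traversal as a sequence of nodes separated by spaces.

Post-order visits the left subtree, then the right subtree, then the node.
At teak: no left child.
At teak: go right to rye.
  At rye: go left to aster.
    At aster: go left to fig.
      At fig: go left to pear.
        At pear: go left to fern.
          fern is a leaf — visit fern.
        At pear: no right child.
        Visit pear.
      At fig: go right to elm.
        At elm: go left to sage.
          At sage: no left child.
          At sage: go right to rose.
            rose is a leaf — visit rose.
          Visit sage.
        At elm: no right child.
        Visit elm.
      Visit fig.
    At aster: no right child.
    Visit aster.
  At rye: go right to ivy.
    At ivy: go left to poppy.
      At poppy: go left to mint.
        mint is a leaf — visit mint.
      At poppy: no right child.
      Visit poppy.
    At ivy: go right to lime.
      At lime: no left child.
      At lime: go right to hop.
        hop is a leaf — visit hop.
      Visit lime.
    Visit ivy.
  Visit rye.
Visit teak.

fern pear rose sage elm fig aster mint poppy hop lime ivy rye teak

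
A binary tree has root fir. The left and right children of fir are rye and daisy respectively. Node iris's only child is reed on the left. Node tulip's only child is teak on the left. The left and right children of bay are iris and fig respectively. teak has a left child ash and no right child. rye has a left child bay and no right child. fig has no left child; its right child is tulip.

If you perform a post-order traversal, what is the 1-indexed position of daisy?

Post-order visits the left subtree, then the right subtree, then the node.
At fir: go left to rye.
  At rye: go left to bay.
    At bay: go left to iris.
      At iris: go left to reed.
        reed is a leaf — visit reed.
      At iris: no right child.
      Visit iris.
    At bay: go right to fig.
      At fig: no left child.
      At fig: go right to tulip.
        At tulip: go left to teak.
          At teak: go left to ash.
            ash is a leaf — visit ash.
          At teak: no right child.
          Visit teak.
        At tulip: no right child.
        Visit tulip.
      Visit fig.
    Visit bay.
  At rye: no right child.
  Visit rye.
At fir: go right to daisy.
  daisy is a leaf — visit daisy.
Visit fir.
Full post-order sequence: reed, iris, ash, teak, tulip, fig, bay, rye, daisy, fir.

9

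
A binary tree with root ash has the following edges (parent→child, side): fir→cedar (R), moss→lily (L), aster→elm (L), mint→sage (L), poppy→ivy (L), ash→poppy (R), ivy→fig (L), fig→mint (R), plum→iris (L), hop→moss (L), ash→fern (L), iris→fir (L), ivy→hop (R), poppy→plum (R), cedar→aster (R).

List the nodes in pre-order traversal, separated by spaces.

ash fern poppy ivy fig mint sage hop moss lily plum iris fir cedar aster elm

Pre-order visits the node, then its left subtree, then its right subtree.
Visit ash.
At ash: go left to fern.
  fern is a leaf — visit fern.
At ash: go right to poppy.
  Visit poppy.
  At poppy: go left to ivy.
    Visit ivy.
    At ivy: go left to fig.
      Visit fig.
      At fig: no left child.
      At fig: go right to mint.
        Visit mint.
        At mint: go left to sage.
          sage is a leaf — visit sage.
        At mint: no right child.
    At ivy: go right to hop.
      Visit hop.
      At hop: go left to moss.
        Visit moss.
        At moss: go left to lily.
          lily is a leaf — visit lily.
        At moss: no right child.
      At hop: no right child.
  At poppy: go right to plum.
    Visit plum.
    At plum: go left to iris.
      Visit iris.
      At iris: go left to fir.
        Visit fir.
        At fir: no left child.
        At fir: go right to cedar.
          Visit cedar.
          At cedar: no left child.
          At cedar: go right to aster.
            Visit aster.
            At aster: go left to elm.
              elm is a leaf — visit elm.
            At aster: no right child.
      At iris: no right child.
    At plum: no right child.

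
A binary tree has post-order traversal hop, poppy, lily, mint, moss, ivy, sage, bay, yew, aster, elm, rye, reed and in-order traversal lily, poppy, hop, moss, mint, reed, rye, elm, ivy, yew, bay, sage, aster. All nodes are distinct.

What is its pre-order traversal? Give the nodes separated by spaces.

reed moss lily poppy hop mint rye elm aster yew ivy bay sage

The last element of post-order is the root; it splits in-order into left and right subtrees.
Root reed: left subtree has 5 nodes {lily, poppy, hop, moss, mint}, right has 7 {rye, elm, ivy, yew, bay, sage, aster}.
  Root moss: left subtree has 3 nodes {lily, poppy, hop}, right has 1 {mint}.
    Root lily: left subtree has 0 nodes { }, right has 2 {poppy, hop}.
      Root poppy: left subtree has 0 nodes { }, right has 1 {hop}.
  Root rye: left subtree has 0 nodes { }, right has 6 {elm, ivy, yew, bay, sage, aster}.
    Root elm: left subtree has 0 nodes { }, right has 5 {ivy, yew, bay, sage, aster}.
      Root aster: left subtree has 4 nodes {ivy, yew, bay, sage}, right has 0 { }.
        Root yew: left subtree has 1 node {ivy}, right has 2 {bay, sage}.
          Root bay: left subtree has 0 nodes { }, right has 1 {sage}.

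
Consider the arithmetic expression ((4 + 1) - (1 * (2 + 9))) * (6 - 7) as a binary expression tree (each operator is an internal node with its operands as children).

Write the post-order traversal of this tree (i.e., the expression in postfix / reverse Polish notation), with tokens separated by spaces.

4 1 + 1 2 9 + * - 6 7 - *

Post-order on an expression tree gives postfix notation: for each operator, emit left operand, right operand, then the operator.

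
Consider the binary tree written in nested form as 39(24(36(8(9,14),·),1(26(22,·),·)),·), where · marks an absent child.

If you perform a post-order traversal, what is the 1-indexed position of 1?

7

Post-order visits the left subtree, then the right subtree, then the node.
At 39: go left to 24.
  At 24: go left to 36.
    At 36: go left to 8.
      At 8: go left to 9.
        9 is a leaf — visit 9.
      At 8: go right to 14.
        14 is a leaf — visit 14.
      Visit 8.
    At 36: no right child.
    Visit 36.
  At 24: go right to 1.
    At 1: go left to 26.
      At 26: go left to 22.
        22 is a leaf — visit 22.
      At 26: no right child.
      Visit 26.
    At 1: no right child.
    Visit 1.
  Visit 24.
At 39: no right child.
Visit 39.
Full post-order sequence: 9, 14, 8, 36, 22, 26, 1, 24, 39.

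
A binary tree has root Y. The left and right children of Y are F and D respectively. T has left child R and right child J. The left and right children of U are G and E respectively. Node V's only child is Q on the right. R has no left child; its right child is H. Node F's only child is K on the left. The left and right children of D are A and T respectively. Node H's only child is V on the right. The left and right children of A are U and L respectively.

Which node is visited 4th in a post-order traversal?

E

Post-order visits the left subtree, then the right subtree, then the node.
At Y: go left to F.
  At F: go left to K.
    K is a leaf — visit K.
  At F: no right child.
  Visit F.
At Y: go right to D.
  At D: go left to A.
    At A: go left to U.
      At U: go left to G.
        G is a leaf — visit G.
      At U: go right to E.
        E is a leaf — visit E.
      Visit U.
    At A: go right to L.
      L is a leaf — visit L.
    Visit A.
  At D: go right to T.
    At T: go left to R.
      At R: no left child.
      At R: go right to H.
        At H: no left child.
        At H: go right to V.
          At V: no left child.
          At V: go right to Q.
            Q is a leaf — visit Q.
          Visit V.
        Visit H.
      Visit R.
    At T: go right to J.
      J is a leaf — visit J.
    Visit T.
  Visit D.
Visit Y.
Full post-order sequence: K, F, G, E, U, L, A, Q, V, H, R, J, T, D, Y.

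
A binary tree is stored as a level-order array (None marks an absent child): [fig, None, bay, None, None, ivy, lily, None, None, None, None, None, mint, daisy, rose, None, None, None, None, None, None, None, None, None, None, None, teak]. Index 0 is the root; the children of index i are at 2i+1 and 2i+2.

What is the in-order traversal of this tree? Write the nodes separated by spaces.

In-order visits the left subtree, then the node, then the right subtree.
At fig: no left child.
Visit fig.
At fig: go right to bay.
  At bay: go left to ivy.
    At ivy: no left child.
    Visit ivy.
    At ivy: go right to mint.
      At mint: no left child.
      Visit mint.
      At mint: go right to teak.
        teak is a leaf — visit teak.
  Visit bay.
  At bay: go right to lily.
    At lily: go left to daisy.
      daisy is a leaf — visit daisy.
    Visit lily.
    At lily: go right to rose.
      rose is a leaf — visit rose.

fig ivy mint teak bay daisy lily rose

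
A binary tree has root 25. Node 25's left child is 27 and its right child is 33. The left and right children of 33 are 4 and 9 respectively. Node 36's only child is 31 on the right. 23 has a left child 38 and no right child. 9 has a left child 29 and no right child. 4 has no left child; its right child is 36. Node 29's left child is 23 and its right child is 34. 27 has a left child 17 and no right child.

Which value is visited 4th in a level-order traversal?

17

Level-order visits nodes level by level from the root, left to right within each level.
Level 0: 25
Level 1: 27, 33
Level 2: 17, 4, 9
Level 3: 36, 29
Level 4: 31, 23, 34
Level 5: 38
Full level-order sequence: 25, 27, 33, 17, 4, 9, 36, 29, 31, 23, 34, 38.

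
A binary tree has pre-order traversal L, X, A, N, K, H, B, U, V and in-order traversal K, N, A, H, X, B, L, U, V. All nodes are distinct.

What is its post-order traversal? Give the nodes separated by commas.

K, N, H, A, B, X, V, U, L

The first element of pre-order is the root; it splits in-order into left and right subtrees.
Root L: left subtree has 6 nodes {K, N, A, H, X, B}, right has 2 {U, V}.
  Root X: left subtree has 4 nodes {K, N, A, H}, right has 1 {B}.
    Root A: left subtree has 2 nodes {K, N}, right has 1 {H}.
      Root N: left subtree has 1 node {K}, right has 0 { }.
  Root U: left subtree has 0 nodes { }, right has 1 {V}.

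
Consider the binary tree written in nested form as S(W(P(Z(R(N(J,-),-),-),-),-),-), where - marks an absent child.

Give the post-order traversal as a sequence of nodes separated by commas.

J, N, R, Z, P, W, S

Post-order visits the left subtree, then the right subtree, then the node.
At S: go left to W.
  At W: go left to P.
    At P: go left to Z.
      At Z: go left to R.
        At R: go left to N.
          At N: go left to J.
            J is a leaf — visit J.
          At N: no right child.
          Visit N.
        At R: no right child.
        Visit R.
      At Z: no right child.
      Visit Z.
    At P: no right child.
    Visit P.
  At W: no right child.
  Visit W.
At S: no right child.
Visit S.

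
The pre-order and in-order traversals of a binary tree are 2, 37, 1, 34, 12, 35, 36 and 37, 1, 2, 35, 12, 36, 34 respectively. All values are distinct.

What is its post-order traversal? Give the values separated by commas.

1, 37, 35, 36, 12, 34, 2

The first element of pre-order is the root; it splits in-order into left and right subtrees.
Root 2: left subtree has 2 nodes {37, 1}, right has 4 {35, 12, 36, 34}.
  Root 37: left subtree has 0 nodes { }, right has 1 {1}.
  Root 34: left subtree has 3 nodes {35, 12, 36}, right has 0 { }.
    Root 12: left subtree has 1 node {35}, right has 1 {36}.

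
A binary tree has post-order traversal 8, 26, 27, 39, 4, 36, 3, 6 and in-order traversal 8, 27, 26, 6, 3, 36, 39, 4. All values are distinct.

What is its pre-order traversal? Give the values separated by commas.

6, 27, 8, 26, 3, 36, 4, 39

The last element of post-order is the root; it splits in-order into left and right subtrees.
Root 6: left subtree has 3 nodes {8, 27, 26}, right has 4 {3, 36, 39, 4}.
  Root 27: left subtree has 1 node {8}, right has 1 {26}.
  Root 3: left subtree has 0 nodes { }, right has 3 {36, 39, 4}.
    Root 36: left subtree has 0 nodes { }, right has 2 {39, 4}.
      Root 4: left subtree has 1 node {39}, right has 0 { }.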